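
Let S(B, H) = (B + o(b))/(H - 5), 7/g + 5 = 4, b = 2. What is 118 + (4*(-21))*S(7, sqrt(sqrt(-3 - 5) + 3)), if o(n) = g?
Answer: 118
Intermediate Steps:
g = -7 (g = 7/(-5 + 4) = 7/(-1) = 7*(-1) = -7)
o(n) = -7
S(B, H) = (-7 + B)/(-5 + H) (S(B, H) = (B - 7)/(H - 5) = (-7 + B)/(-5 + H))
118 + (4*(-21))*S(7, sqrt(sqrt(-3 - 5) + 3)) = 118 + (4*(-21))*((-7 + 7)/(-5 + sqrt(sqrt(-3 - 5) + 3))) = 118 - 84*0/(-5 + sqrt(sqrt(-8) + 3)) = 118 - 84*0/(-5 + sqrt(2*I*sqrt(2) + 3)) = 118 - 84*0/(-5 + sqrt(3 + 2*I*sqrt(2))) = 118 - 84*0 = 118 + 0 = 118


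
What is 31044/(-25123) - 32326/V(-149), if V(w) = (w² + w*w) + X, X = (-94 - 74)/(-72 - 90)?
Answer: -29572748727/15059756243 ≈ -1.9637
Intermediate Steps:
X = 28/27 (X = -168/(-162) = -168*(-1/162) = 28/27 ≈ 1.0370)
V(w) = 28/27 + 2*w² (V(w) = (w² + w*w) + 28/27 = (w² + w²) + 28/27 = 2*w² + 28/27 = 28/27 + 2*w²)
31044/(-25123) - 32326/V(-149) = 31044/(-25123) - 32326/(28/27 + 2*(-149)²) = 31044*(-1/25123) - 32326/(28/27 + 2*22201) = -31044/25123 - 32326/(28/27 + 44402) = -31044/25123 - 32326/1198882/27 = -31044/25123 - 32326*27/1198882 = -31044/25123 - 436401/599441 = -29572748727/15059756243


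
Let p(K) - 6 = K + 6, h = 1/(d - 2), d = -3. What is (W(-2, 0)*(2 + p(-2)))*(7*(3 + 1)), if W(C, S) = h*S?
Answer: 0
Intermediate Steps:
h = -⅕ (h = 1/(-3 - 2) = 1/(-5) = -⅕ ≈ -0.20000)
W(C, S) = -S/5
p(K) = 12 + K (p(K) = 6 + (K + 6) = 6 + (6 + K) = 12 + K)
(W(-2, 0)*(2 + p(-2)))*(7*(3 + 1)) = ((-⅕*0)*(2 + (12 - 2)))*(7*(3 + 1)) = (0*(2 + 10))*(7*4) = (0*12)*28 = 0*28 = 0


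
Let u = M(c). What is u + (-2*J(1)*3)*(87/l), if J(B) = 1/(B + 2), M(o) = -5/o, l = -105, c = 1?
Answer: -117/35 ≈ -3.3429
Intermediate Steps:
J(B) = 1/(2 + B)
u = -5 (u = -5/1 = -5*1 = -5)
u + (-2*J(1)*3)*(87/l) = -5 + (-2/(2 + 1)*3)*(87/(-105)) = -5 + (-2/3*3)*(87*(-1/105)) = -5 + (-2*⅓*3)*(-29/35) = -5 - ⅔*3*(-29/35) = -5 - 2*(-29/35) = -5 + 58/35 = -117/35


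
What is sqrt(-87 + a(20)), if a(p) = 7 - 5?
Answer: I*sqrt(85) ≈ 9.2195*I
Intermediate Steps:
a(p) = 2
sqrt(-87 + a(20)) = sqrt(-87 + 2) = sqrt(-85) = I*sqrt(85)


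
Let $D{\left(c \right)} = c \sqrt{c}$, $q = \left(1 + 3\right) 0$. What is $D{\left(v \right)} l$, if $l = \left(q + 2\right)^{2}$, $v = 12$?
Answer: $96 \sqrt{3} \approx 166.28$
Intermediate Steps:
$q = 0$ ($q = 4 \cdot 0 = 0$)
$D{\left(c \right)} = c^{\frac{3}{2}}$
$l = 4$ ($l = \left(0 + 2\right)^{2} = 2^{2} = 4$)
$D{\left(v \right)} l = 12^{\frac{3}{2}} \cdot 4 = 24 \sqrt{3} \cdot 4 = 96 \sqrt{3}$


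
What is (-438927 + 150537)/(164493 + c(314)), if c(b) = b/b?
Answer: -144195/82247 ≈ -1.7532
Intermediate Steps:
c(b) = 1
(-438927 + 150537)/(164493 + c(314)) = (-438927 + 150537)/(164493 + 1) = -288390/164494 = -288390*1/164494 = -144195/82247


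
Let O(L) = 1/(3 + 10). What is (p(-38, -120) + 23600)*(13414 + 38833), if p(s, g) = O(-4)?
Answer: 1233033219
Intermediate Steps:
O(L) = 1/13
p(s, g) = 1/13
(p(-38, -120) + 23600)*(13414 + 38833) = (1/13 + 23600)*(13414 + 38833) = (306801/13)*52247 = 1233033219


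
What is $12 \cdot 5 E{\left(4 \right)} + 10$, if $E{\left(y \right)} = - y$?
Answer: $-230$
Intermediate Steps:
$12 \cdot 5 E{\left(4 \right)} + 10 = 12 \cdot 5 \left(\left(-1\right) 4\right) + 10 = 60 \left(-4\right) + 10 = -240 + 10 = -230$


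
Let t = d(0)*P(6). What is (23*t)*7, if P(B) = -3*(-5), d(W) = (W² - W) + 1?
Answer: 2415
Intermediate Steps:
d(W) = 1 + W² - W
P(B) = 15
t = 15 (t = (1 + 0² - 1*0)*15 = (1 + 0 + 0)*15 = 1*15 = 15)
(23*t)*7 = (23*15)*7 = 345*7 = 2415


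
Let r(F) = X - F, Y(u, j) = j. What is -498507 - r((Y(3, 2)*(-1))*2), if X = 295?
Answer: -498806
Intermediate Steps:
r(F) = 295 - F
-498507 - r((Y(3, 2)*(-1))*2) = -498507 - (295 - 2*(-1)*2) = -498507 - (295 - (-2)*2) = -498507 - (295 - 1*(-4)) = -498507 - (295 + 4) = -498507 - 1*299 = -498507 - 299 = -498806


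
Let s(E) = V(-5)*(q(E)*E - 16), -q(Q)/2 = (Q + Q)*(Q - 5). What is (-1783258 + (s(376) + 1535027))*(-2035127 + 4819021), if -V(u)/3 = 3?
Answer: 5255907712100486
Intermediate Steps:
V(u) = -9 (V(u) = -3*3 = -9)
q(Q) = -4*Q*(-5 + Q) (q(Q) = -2*(Q + Q)*(Q - 5) = -2*2*Q*(-5 + Q) = -4*Q*(-5 + Q))
s(E) = 144 - 36*E²*(5 - E) (s(E) = -9*((4*E*(5 - E))*E - 16) = -9*(4*E²*(5 - E) - 16) = -9*(-16 + 4*E²*(5 - E)) = 144 - 36*E²*(5 - E))
(-1783258 + (s(376) + 1535027))*(-2035127 + 4819021) = (-1783258 + ((144 + 36*376²*(-5 + 376)) + 1535027))*(-2035127 + 4819021) = (-1783258 + ((144 + 36*141376*371) + 1535027))*2783894 = (-1783258 + ((144 + 1888217856) + 1535027))*2783894 = (-1783258 + (1888218000 + 1535027))*2783894 = (-1783258 + 1889753027)*2783894 = 1887969769*2783894 = 5255907712100486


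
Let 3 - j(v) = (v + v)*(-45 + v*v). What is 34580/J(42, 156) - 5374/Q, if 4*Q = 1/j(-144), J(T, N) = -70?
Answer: -128094900950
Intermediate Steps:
j(v) = 3 - 2*v*(-45 + v²) (j(v) = 3 - (v + v)*(-45 + v*v) = 3 - 2*v*(-45 + v²))
Q = 1/23836044 (Q = 1/(4*(3 - 2*(-144)³ + 90*(-144))) = 1/(4*(3 - 2*(-2985984) - 12960)) = 1/(4*(3 + 5971968 - 12960)) = (¼)/5959011 = (¼)*(1/5959011) = 1/23836044 ≈ 4.1953e-8)
34580/J(42, 156) - 5374/Q = 34580/(-70) - 5374/1/23836044 = 34580*(-1/70) - 5374*23836044 = -494 - 128094900456 = -128094900950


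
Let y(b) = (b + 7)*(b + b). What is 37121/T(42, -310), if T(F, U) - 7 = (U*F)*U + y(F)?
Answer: 5303/577189 ≈ 0.0091876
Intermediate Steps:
y(b) = 2*b*(7 + b) (y(b) = (7 + b)*(2*b) = 2*b*(7 + b))
T(F, U) = 7 + F*U**2 + 2*F*(7 + F) (T(F, U) = 7 + ((U*F)*U + 2*F*(7 + F)) = 7 + ((F*U)*U + 2*F*(7 + F)) = 7 + (F*U**2 + 2*F*(7 + F)) = 7 + F*U**2 + 2*F*(7 + F))
37121/T(42, -310) = 37121/(7 + 42*(-310)**2 + 2*42*(7 + 42)) = 37121/(7 + 42*96100 + 2*42*49) = 37121/(7 + 4036200 + 4116) = 37121/4040323 = 37121*(1/4040323) = 5303/577189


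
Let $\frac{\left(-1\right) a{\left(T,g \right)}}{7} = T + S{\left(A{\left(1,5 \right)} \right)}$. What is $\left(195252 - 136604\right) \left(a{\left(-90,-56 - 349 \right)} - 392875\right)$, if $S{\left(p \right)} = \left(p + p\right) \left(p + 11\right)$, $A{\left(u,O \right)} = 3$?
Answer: $-23038869784$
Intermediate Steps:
$S{\left(p \right)} = 2 p \left(11 + p\right)$
$a{\left(T,g \right)} = -588 - 7 T$ ($a{\left(T,g \right)} = - 7 \left(T + 2 \cdot 3 \left(11 + 3\right)\right) = - 7 \left(T + 2 \cdot 3 \cdot 14\right) = - 7 \left(T + 84\right) = - 7 \left(84 + T\right) = -588 - 7 T$)
$\left(195252 - 136604\right) \left(a{\left(-90,-56 - 349 \right)} - 392875\right) = \left(195252 - 136604\right) \left(\left(-588 - -630\right) - 392875\right) = 58648 \left(\left(-588 + 630\right) - 392875\right) = 58648 \left(42 - 392875\right) = 58648 \left(-392833\right) = -23038869784$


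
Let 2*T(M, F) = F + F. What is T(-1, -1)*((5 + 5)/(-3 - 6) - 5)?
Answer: 55/9 ≈ 6.1111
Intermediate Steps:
T(M, F) = F (T(M, F) = (F + F)/2 = (2*F)/2 = F)
T(-1, -1)*((5 + 5)/(-3 - 6) - 5) = -((5 + 5)/(-3 - 6) - 5) = -(10/(-9) - 5) = -(10*(-⅑) - 5) = -(-10/9 - 5) = -1*(-55/9) = 55/9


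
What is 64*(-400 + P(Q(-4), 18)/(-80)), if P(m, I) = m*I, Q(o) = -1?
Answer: -127928/5 ≈ -25586.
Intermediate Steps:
P(m, I) = I*m
64*(-400 + P(Q(-4), 18)/(-80)) = 64*(-400 + (18*(-1))/(-80)) = 64*(-400 - 18*(-1/80)) = 64*(-400 + 9/40) = 64*(-15991/40) = -127928/5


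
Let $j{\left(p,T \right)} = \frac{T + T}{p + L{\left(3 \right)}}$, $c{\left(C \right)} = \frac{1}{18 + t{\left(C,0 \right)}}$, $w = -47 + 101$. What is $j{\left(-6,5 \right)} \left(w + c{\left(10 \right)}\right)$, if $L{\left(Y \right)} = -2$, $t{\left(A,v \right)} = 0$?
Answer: $- \frac{4865}{72} \approx -67.569$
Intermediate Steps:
$w = 54$
$c{\left(C \right)} = \frac{1}{18}$ ($c{\left(C \right)} = \frac{1}{18 + 0} = \frac{1}{18}$)
$j{\left(p,T \right)} = \frac{2 T}{-2 + p}$ ($j{\left(p,T \right)} = \frac{T + T}{p - 2} = \frac{2 T}{-2 + p}$)
$j{\left(-6,5 \right)} \left(w + c{\left(10 \right)}\right) = 2 \cdot 5 \frac{1}{-2 - 6} \left(54 + \frac{1}{18}\right) = 2 \cdot 5 \frac{1}{-8} \cdot \frac{973}{18} = 2 \cdot 5 \left(- \frac{1}{8}\right) \frac{973}{18} = \left(- \frac{5}{4}\right) \frac{973}{18} = - \frac{4865}{72}$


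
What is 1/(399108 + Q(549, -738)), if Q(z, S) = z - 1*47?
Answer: 1/399610 ≈ 2.5024e-6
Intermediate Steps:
Q(z, S) = -47 + z (Q(z, S) = z - 47 = -47 + z)
1/(399108 + Q(549, -738)) = 1/(399108 + (-47 + 549)) = 1/(399108 + 502) = 1/399610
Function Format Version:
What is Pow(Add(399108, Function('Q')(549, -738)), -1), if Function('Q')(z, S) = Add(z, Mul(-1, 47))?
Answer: Rational(1, 399610) ≈ 2.5024e-6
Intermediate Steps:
Function('Q')(z, S) = Add(-47, z) (Function('Q')(z, S) = Add(z, -47) = Add(-47, z))
Pow(Add(399108, Function('Q')(549, -738)), -1) = Pow(Add(399108, Add(-47, 549)), -1) = Pow(Add(399108, 502), -1) = Pow(399610, -1) = Rational(1, 399610)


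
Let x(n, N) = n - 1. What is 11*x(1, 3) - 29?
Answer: -29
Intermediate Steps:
x(n, N) = -1 + n
11*x(1, 3) - 29 = 11*(-1 + 1) - 29 = 11*0 - 29 = 0 - 29 = -29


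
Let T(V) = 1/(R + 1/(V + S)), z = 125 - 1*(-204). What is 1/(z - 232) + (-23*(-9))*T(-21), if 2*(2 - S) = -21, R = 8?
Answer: 341477/12998 ≈ 26.272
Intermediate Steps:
z = 329 (z = 125 + 204 = 329)
S = 25/2 (S = 2 - 1/2*(-21) = 2 + 21/2 = 25/2 ≈ 12.500)
T(V) = 1/(8 + 1/(25/2 + V)) (T(V) = 1/(8 + 1/(V + 25/2)) = 1/(8 + 1/(25/2 + V)))
1/(z - 232) + (-23*(-9))*T(-21) = 1/(329 - 232) + (-23*(-9))*((25 + 2*(-21))/(2*(101 + 8*(-21)))) = 1/97 + 207*((25 - 42)/(2*(101 - 168))) = 1/97 + 207*((1/2)*(-17)/(-67)) = 1/97 + 207*((1/2)*(-1/67)*(-17)) = 1/97 + 207*(17/134) = 1/97 + 3519/134 = 341477/12998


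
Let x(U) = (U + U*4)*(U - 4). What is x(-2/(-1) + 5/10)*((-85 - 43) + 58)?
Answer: 2625/2 ≈ 1312.5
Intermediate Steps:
x(U) = 5*U*(-4 + U) (x(U) = (U + 4*U)*(-4 + U) = (5*U)*(-4 + U) = 5*U*(-4 + U))
x(-2/(-1) + 5/10)*((-85 - 43) + 58) = (5*(-2/(-1) + 5/10)*(-4 + (-2/(-1) + 5/10)))*((-85 - 43) + 58) = (5*(-2*(-1) + 5*(⅒))*(-4 + (-2*(-1) + 5*(⅒))))*(-128 + 58) = (5*(2 + ½)*(-4 + (2 + ½)))*(-70) = (5*(5/2)*(-4 + 5/2))*(-70) = (5*(5/2)*(-3/2))*(-70) = -75/4*(-70) = 2625/2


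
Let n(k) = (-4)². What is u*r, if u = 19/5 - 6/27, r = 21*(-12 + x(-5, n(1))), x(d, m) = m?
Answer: 4508/15 ≈ 300.53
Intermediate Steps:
n(k) = 16
r = 84 (r = 21*(-12 + 16) = 21*4 = 84)
u = 161/45 (u = 19*(⅕) - 6*1/27 = 19/5 - 2/9 = 161/45 ≈ 3.5778)
u*r = (161/45)*84 = 4508/15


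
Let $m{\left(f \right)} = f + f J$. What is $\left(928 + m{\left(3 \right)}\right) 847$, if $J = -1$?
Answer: $786016$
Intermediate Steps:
$m{\left(f \right)} = 0$ ($m{\left(f \right)} = f + f \left(-1\right) = f - f = 0$)
$\left(928 + m{\left(3 \right)}\right) 847 = \left(928 + 0\right) 847 = 928 \cdot 847 = 786016$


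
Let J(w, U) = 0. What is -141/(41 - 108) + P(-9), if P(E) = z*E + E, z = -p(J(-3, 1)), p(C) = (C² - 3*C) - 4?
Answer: -2874/67 ≈ -42.896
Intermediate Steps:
p(C) = -4 + C² - 3*C
z = 4 (z = -(-4 + 0² - 3*0) = -(-4 + 0 + 0) = -1*(-4) = 4)
P(E) = 5*E (P(E) = 4*E + E = 5*E)
-141/(41 - 108) + P(-9) = -141/(41 - 108) + 5*(-9) = -141/(-67) - 45 = -1/67*(-141) - 45 = 141/67 - 45 = -2874/67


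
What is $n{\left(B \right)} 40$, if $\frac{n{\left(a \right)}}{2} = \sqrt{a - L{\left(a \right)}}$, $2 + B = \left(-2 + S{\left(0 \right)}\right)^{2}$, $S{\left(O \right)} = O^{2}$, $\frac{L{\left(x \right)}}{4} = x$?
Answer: $80 i \sqrt{6} \approx 195.96 i$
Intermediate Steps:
$L{\left(x \right)} = 4 x$
$B = 2$ ($B = -2 + \left(-2 + 0^{2}\right)^{2} = -2 + \left(-2 + 0\right)^{2} = -2 + \left(-2\right)^{2} = -2 + 4 = 2$)
$n{\left(a \right)} = 2 \sqrt{3} \sqrt{- a}$ ($n{\left(a \right)} = 2 \sqrt{a - 4 a} = 2 \sqrt{- 3 a} = 2 \sqrt{3} \sqrt{- a}$)
$n{\left(B \right)} 40 = 2 \sqrt{3} \sqrt{\left(-1\right) 2} \cdot 40 = 2 \sqrt{3} \sqrt{-2} \cdot 40 = 2 \sqrt{3} i \sqrt{2} \cdot 40 = 2 i \sqrt{6} \cdot 40 = 80 i \sqrt{6}$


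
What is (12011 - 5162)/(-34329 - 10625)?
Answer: -6849/44954 ≈ -0.15236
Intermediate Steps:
(12011 - 5162)/(-34329 - 10625) = 6849/(-44954) = 6849*(-1/44954) = -6849/44954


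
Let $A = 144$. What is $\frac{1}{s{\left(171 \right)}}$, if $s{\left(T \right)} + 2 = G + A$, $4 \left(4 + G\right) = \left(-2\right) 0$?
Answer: $\frac{1}{138} \approx 0.0072464$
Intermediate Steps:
$G = -4$ ($G = -4 + \frac{\left(-2\right) 0}{4} = -4 + \frac{1}{4} \cdot 0 = -4 + 0 = -4$)
$s{\left(T \right)} = 138$ ($s{\left(T \right)} = -2 + \left(-4 + 144\right) = -2 + 140 = 138$)
$\frac{1}{s{\left(171 \right)}} = \frac{1}{138}$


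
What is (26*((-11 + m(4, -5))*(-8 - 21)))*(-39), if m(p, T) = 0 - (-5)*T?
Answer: -1058616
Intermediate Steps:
m(p, T) = 5*T (m(p, T) = 0 + 5*T = 5*T)
(26*((-11 + m(4, -5))*(-8 - 21)))*(-39) = (26*((-11 + 5*(-5))*(-8 - 21)))*(-39) = (26*((-11 - 25)*(-29)))*(-39) = (26*(-36*(-29)))*(-39) = (26*1044)*(-39) = 27144*(-39) = -1058616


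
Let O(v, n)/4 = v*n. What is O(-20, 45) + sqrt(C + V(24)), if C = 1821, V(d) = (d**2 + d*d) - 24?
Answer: -3600 + sqrt(2949) ≈ -3545.7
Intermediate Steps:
V(d) = -24 + 2*d**2 (V(d) = (d**2 + d**2) - 24 = 2*d**2 - 24 = -24 + 2*d**2)
O(v, n) = 4*n*v (O(v, n) = 4*(v*n) = 4*(n*v) = 4*n*v)
O(-20, 45) + sqrt(C + V(24)) = 4*45*(-20) + sqrt(1821 + (-24 + 2*24**2)) = -3600 + sqrt(1821 + (-24 + 2*576)) = -3600 + sqrt(1821 + (-24 + 1152)) = -3600 + sqrt(1821 + 1128) = -3600 + sqrt(2949)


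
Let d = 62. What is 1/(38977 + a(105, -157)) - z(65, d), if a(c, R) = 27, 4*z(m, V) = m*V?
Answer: -39296529/39004 ≈ -1007.5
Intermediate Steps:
z(m, V) = V*m/4 (z(m, V) = (m*V)/4 = (V*m)/4 = V*m/4)
1/(38977 + a(105, -157)) - z(65, d) = 1/(38977 + 27) - 62*65/4 = 1/39004 - 1*2015/2 = 1/39004 - 2015/2 = -39296529/39004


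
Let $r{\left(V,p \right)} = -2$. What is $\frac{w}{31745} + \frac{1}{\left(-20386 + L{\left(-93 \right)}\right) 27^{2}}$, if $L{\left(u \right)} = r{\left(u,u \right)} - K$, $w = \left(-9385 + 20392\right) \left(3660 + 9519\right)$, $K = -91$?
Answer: $\frac{2146400715779044}{469715305185} \approx 4569.6$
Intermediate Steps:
$w = 145061253$ ($w = 11007 \cdot 13179 = 145061253$)
$L{\left(u \right)} = 89$ ($L{\left(u \right)} = -2 - -91 = -2 + 91 = 89$)
$\frac{w}{31745} + \frac{1}{\left(-20386 + L{\left(-93 \right)}\right) 27^{2}} = \frac{145061253}{31745} + \frac{1}{\left(-20386 + 89\right) 27^{2}} = 145061253 \cdot \frac{1}{31745} + \frac{1}{\left(-20297\right) 729} = \frac{145061253}{31745} - \frac{1}{14796513} = \frac{2146400715779044}{469715305185}$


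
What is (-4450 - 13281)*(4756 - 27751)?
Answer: 407724345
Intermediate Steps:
(-4450 - 13281)*(4756 - 27751) = -17731*(-22995) = 407724345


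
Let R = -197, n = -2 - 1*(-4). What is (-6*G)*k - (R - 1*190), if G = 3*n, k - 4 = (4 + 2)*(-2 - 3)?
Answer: 1323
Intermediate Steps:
k = -26 (k = 4 + (4 + 2)*(-2 - 3) = 4 + 6*(-5) = 4 - 30 = -26)
n = 2 (n = -2 + 4 = 2)
G = 6 (G = 3*2 = 6)
(-6*G)*k - (R - 1*190) = -6*6*(-26) - (-197 - 1*190) = -36*(-26) - (-197 - 190) = 936 - 1*(-387) = 936 + 387 = 1323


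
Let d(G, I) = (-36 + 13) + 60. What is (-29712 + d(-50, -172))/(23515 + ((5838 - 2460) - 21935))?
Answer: -29675/4958 ≈ -5.9853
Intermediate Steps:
d(G, I) = 37 (d(G, I) = -23 + 60 = 37)
(-29712 + d(-50, -172))/(23515 + ((5838 - 2460) - 21935)) = (-29712 + 37)/(23515 + ((5838 - 2460) - 21935)) = -29675/(23515 + (3378 - 21935)) = -29675/(23515 - 18557) = -29675/4958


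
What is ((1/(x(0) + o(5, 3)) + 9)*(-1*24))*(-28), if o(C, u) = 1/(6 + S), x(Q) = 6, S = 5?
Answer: 412608/67 ≈ 6158.3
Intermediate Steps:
o(C, u) = 1/11 (o(C, u) = 1/(6 + 5) = 1/11)
((1/(x(0) + o(5, 3)) + 9)*(-1*24))*(-28) = ((1/(6 + 1/11) + 9)*(-1*24))*(-28) = ((1/(67/11) + 9)*(-24))*(-28) = ((11/67 + 9)*(-24))*(-28) = ((614/67)*(-24))*(-28) = -14736/67*(-28) = 412608/67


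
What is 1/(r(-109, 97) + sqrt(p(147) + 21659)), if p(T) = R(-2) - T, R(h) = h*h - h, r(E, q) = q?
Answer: -97/12109 + sqrt(21518)/12109 ≈ 0.0041036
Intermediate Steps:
R(h) = h**2 - h
p(T) = 6 - T (p(T) = -2*(-1 - 2) - T = -2*(-3) - T = 6 - T)
1/(r(-109, 97) + sqrt(p(147) + 21659)) = 1/(97 + sqrt((6 - 1*147) + 21659)) = 1/(97 + sqrt((6 - 147) + 21659)) = 1/(97 + sqrt(-141 + 21659)) = 1/(97 + sqrt(21518))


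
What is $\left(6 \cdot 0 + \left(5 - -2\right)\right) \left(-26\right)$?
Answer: $-182$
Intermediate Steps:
$\left(6 \cdot 0 + \left(5 - -2\right)\right) \left(-26\right) = \left(0 + \left(5 + 2\right)\right) \left(-26\right) = \left(0 + 7\right) \left(-26\right) = 7 \left(-26\right) = -182$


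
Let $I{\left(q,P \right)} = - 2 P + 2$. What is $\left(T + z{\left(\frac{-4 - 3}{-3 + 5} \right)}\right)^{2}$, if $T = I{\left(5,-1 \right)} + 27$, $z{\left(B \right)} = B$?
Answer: $\frac{3025}{4} \approx 756.25$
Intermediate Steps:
$I{\left(q,P \right)} = 2 - 2 P$
$T = 31$ ($T = \left(2 - -2\right) + 27 = \left(2 + 2\right) + 27 = 4 + 27 = 31$)
$\left(T + z{\left(\frac{-4 - 3}{-3 + 5} \right)}\right)^{2} = \left(31 + \frac{-4 - 3}{-3 + 5}\right)^{2} = \left(31 - \frac{7}{2}\right)^{2} = \left(\frac{55}{2}\right)^{2} = \frac{3025}{4}$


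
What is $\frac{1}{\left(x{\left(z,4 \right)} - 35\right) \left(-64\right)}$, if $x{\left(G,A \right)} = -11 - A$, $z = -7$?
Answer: $\frac{1}{3200} \approx 0.0003125$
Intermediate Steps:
$\frac{1}{\left(x{\left(z,4 \right)} - 35\right) \left(-64\right)} = \frac{1}{\left(\left(-11 - 4\right) - 35\right) \left(-64\right)} = \frac{1}{\left(-15 - 35\right) \left(-64\right)} = \frac{1}{\left(-50\right) \left(-64\right)} = \frac{1}{3200}$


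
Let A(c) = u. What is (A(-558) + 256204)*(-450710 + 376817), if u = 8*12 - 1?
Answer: -18938702007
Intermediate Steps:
u = 95 (u = 96 - 1 = 95)
A(c) = 95
(A(-558) + 256204)*(-450710 + 376817) = (95 + 256204)*(-450710 + 376817) = 256299*(-73893) = -18938702007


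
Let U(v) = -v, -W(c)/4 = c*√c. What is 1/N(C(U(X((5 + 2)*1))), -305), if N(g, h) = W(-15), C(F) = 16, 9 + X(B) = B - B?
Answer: -I*√15/900 ≈ -0.0043033*I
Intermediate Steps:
W(c) = -4*c^(3/2) (W(c) = -4*c*√c = -4*c^(3/2))
X(B) = -9 (X(B) = -9 + (B - B) = -9 + 0 = -9)
N(g, h) = 60*I*√15 (N(g, h) = -(-60)*I*√15 = 60*I*√15)
1/N(C(U(X((5 + 2)*1))), -305) = 1/(60*I*√15) = -I*√15/900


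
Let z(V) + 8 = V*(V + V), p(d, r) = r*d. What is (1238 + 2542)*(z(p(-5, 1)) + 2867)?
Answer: 10996020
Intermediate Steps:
p(d, r) = d*r
z(V) = -8 + 2*V**2 (z(V) = -8 + V*(V + V) = -8 + V*(2*V) = -8 + 2*V**2)
(1238 + 2542)*(z(p(-5, 1)) + 2867) = (1238 + 2542)*((-8 + 2*(-5*1)**2) + 2867) = 3780*((-8 + 2*(-5)**2) + 2867) = 3780*((-8 + 2*25) + 2867) = 3780*((-8 + 50) + 2867) = 3780*(42 + 2867) = 3780*2909 = 10996020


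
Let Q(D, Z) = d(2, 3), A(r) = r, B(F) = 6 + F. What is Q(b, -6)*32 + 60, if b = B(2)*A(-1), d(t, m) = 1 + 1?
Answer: 124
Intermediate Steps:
d(t, m) = 2
b = -8 (b = (6 + 2)*(-1) = 8*(-1) = -8)
Q(D, Z) = 2
Q(b, -6)*32 + 60 = 2*32 + 60 = 64 + 60 = 124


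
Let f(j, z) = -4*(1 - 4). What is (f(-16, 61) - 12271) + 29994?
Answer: 17735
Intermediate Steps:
f(j, z) = 12 (f(j, z) = -4*(-3) = 12)
(f(-16, 61) - 12271) + 29994 = (12 - 12271) + 29994 = -12259 + 29994 = 17735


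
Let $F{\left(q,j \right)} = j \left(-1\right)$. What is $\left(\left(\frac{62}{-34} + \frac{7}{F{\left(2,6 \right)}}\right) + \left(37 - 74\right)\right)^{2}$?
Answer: $\frac{16638241}{10404} \approx 1599.2$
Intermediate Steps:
$F{\left(q,j \right)} = - j$
$\left(\left(\frac{62}{-34} + \frac{7}{F{\left(2,6 \right)}}\right) + \left(37 - 74\right)\right)^{2} = \left(\left(\frac{62}{-34} + \frac{7}{\left(-1\right) 6}\right) + \left(37 - 74\right)\right)^{2} = \left(\left(62 \left(- \frac{1}{34}\right) + \frac{7}{-6}\right) + \left(37 - 74\right)\right)^{2} = \left(\left(- \frac{31}{17} + 7 \left(- \frac{1}{6}\right)\right) - 37\right)^{2} = \left(\left(- \frac{31}{17} - \frac{7}{6}\right) - 37\right)^{2} = \left(- \frac{305}{102} - 37\right)^{2} = \left(- \frac{4079}{102}\right)^{2} = \frac{16638241}{10404}$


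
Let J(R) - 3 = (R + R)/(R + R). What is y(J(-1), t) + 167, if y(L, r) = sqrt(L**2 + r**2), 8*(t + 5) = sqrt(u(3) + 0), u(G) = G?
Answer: 167 + sqrt(2627 - 80*sqrt(3))/8 ≈ 173.24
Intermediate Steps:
J(R) = 4 (J(R) = 3 + (R + R)/(R + R) = 3 + (2*R)/((2*R)) = 3 + (2*R)*(1/(2*R)) = 3 + 1 = 4)
t = -5 + sqrt(3)/8 (t = -5 + sqrt(3 + 0)/8 = -5 + sqrt(3)/8 ≈ -4.7835)
y(J(-1), t) + 167 = sqrt(4**2 + (-5 + sqrt(3)/8)**2) + 167 = sqrt(16 + (-5 + sqrt(3)/8)**2) + 167 = 167 + sqrt(16 + (-5 + sqrt(3)/8)**2)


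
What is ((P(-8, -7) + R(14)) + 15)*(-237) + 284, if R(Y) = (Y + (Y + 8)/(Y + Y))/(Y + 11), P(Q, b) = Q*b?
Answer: -5839109/350 ≈ -16683.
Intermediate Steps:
R(Y) = (Y + (8 + Y)/(2*Y))/(11 + Y) (R(Y) = (Y + (8 + Y)/((2*Y)))/(11 + Y) = (Y + (8 + Y)*(1/(2*Y)))/(11 + Y) = (Y + (8 + Y)/(2*Y))/(11 + Y))
((P(-8, -7) + R(14)) + 15)*(-237) + 284 = ((-8*(-7) + (4 + 14² + (½)*14)/(14*(11 + 14))) + 15)*(-237) + 284 = ((56 + (1/14)*(4 + 196 + 7)/25) + 15)*(-237) + 284 = ((56 + (1/14)*(1/25)*207) + 15)*(-237) + 284 = ((56 + 207/350) + 15)*(-237) + 284 = (19807/350 + 15)*(-237) + 284 = (25057/350)*(-237) + 284 = -5938509/350 + 284 = -5839109/350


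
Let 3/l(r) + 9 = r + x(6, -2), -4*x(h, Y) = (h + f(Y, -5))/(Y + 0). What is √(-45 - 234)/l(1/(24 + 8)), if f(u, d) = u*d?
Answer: -223*I*√31/32 ≈ -38.8*I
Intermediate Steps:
f(u, d) = d*u
x(h, Y) = -(h - 5*Y)/(4*Y) (x(h, Y) = -(h - 5*Y)/(4*(Y + 0)) = -(h - 5*Y)/(4*Y))
l(r) = 3/(-7 + r) (l(r) = 3/(-9 + (r + (¼)*(-1*6 + 5*(-2))/(-2))) = 3/(-9 + (r + (¼)*(-½)*(-6 - 10))) = 3/(-9 + (r + (¼)*(-½)*(-16))) = 3/(-9 + (r + 2)) = 3/(-9 + (2 + r)) = 3/(-7 + r))
√(-45 - 234)/l(1/(24 + 8)) = √(-45 - 234)/((3/(-7 + 1/(24 + 8)))) = √(-279)/((3/(-7 + 1/32))) = (3*I*√31)/((3/(-7 + 1/32))) = (3*I*√31)/((3/(-223/32))) = (3*I*√31)/((3*(-32/223))) = (3*I*√31)/(-96/223) = (3*I*√31)*(-223/96) = -223*I*√31/32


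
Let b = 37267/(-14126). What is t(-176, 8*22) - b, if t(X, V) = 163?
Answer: 2339805/14126 ≈ 165.64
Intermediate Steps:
b = -37267/14126 (b = 37267*(-1/14126) = -37267/14126 ≈ -2.6382)
t(-176, 8*22) - b = 163 - 1*(-37267/14126) = 163 + 37267/14126 = 2339805/14126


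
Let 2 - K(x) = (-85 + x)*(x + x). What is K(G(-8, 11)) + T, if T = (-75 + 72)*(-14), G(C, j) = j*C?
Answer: -30404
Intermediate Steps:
G(C, j) = C*j
K(x) = 2 - 2*x*(-85 + x) (K(x) = 2 - (-85 + x)*(x + x) = 2 - (-85 + x)*2*x = 2 - 2*x*(-85 + x))
T = 42 (T = -3*(-14) = 42)
K(G(-8, 11)) + T = (2 - 2*(-8*11)² + 170*(-8*11)) + 42 = (2 - 2*(-88)² + 170*(-88)) + 42 = (2 - 2*7744 - 14960) + 42 = (2 - 15488 - 14960) + 42 = -30446 + 42 = -30404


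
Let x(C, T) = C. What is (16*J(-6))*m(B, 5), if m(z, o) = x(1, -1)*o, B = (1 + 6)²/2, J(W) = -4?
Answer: -320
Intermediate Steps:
B = 49/2 (B = 7²*(½) = 49*(½) = 49/2 ≈ 24.500)
m(z, o) = o (m(z, o) = 1*o = o)
(16*J(-6))*m(B, 5) = (16*(-4))*5 = -64*5 = -320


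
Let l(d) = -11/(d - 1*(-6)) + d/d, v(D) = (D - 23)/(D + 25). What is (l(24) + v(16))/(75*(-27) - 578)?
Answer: -569/3201690 ≈ -0.00017772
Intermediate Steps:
v(D) = (-23 + D)/(25 + D)
l(d) = 1 - 11/(6 + d) (l(d) = -11/(d + 6) + 1 = -11/(6 + d) + 1 = 1 - 11/(6 + d))
(l(24) + v(16))/(75*(-27) - 578) = ((-5 + 24)/(6 + 24) + (-23 + 16)/(25 + 16))/(75*(-27) - 578) = (19/30 - 7/41)/(-2025 - 578) = ((1/30)*19 + (1/41)*(-7))/(-2603) = (19/30 - 7/41)*(-1/2603) = (569/1230)*(-1/2603) = -569/3201690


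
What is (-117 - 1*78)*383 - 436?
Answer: -75121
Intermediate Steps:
(-117 - 1*78)*383 - 436 = (-117 - 78)*383 - 436 = -195*383 - 436 = -74685 - 436 = -75121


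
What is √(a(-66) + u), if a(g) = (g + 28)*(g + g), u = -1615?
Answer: √3401 ≈ 58.318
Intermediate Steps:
a(g) = 2*g*(28 + g) (a(g) = (28 + g)*(2*g) = 2*g*(28 + g))
√(a(-66) + u) = √(2*(-66)*(28 - 66) - 1615) = √(2*(-66)*(-38) - 1615) = √(5016 - 1615) = √3401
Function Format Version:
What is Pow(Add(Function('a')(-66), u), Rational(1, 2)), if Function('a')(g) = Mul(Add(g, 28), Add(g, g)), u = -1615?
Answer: Pow(3401, Rational(1, 2)) ≈ 58.318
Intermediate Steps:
Function('a')(g) = Mul(2, g, Add(28, g)) (Function('a')(g) = Mul(Add(28, g), Mul(2, g)) = Mul(2, g, Add(28, g)))
Pow(Add(Function('a')(-66), u), Rational(1, 2)) = Pow(Add(Mul(2, -66, Add(28, -66)), -1615), Rational(1, 2)) = Pow(Add(Mul(2, -66, -38), -1615), Rational(1, 2)) = Pow(Add(5016, -1615), Rational(1, 2)) = Pow(3401, Rational(1, 2))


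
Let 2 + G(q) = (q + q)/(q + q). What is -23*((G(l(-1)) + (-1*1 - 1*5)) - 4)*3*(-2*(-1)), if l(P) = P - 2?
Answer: 1518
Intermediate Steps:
l(P) = -2 + P
G(q) = -1 (G(q) = -2 + (q + q)/(q + q) = -2 + (2*q)/((2*q)) = -2 + (2*q)*(1/(2*q)) = -2 + 1 = -1)
-23*((G(l(-1)) + (-1*1 - 1*5)) - 4)*3*(-2*(-1)) = -23*((-1 + (-1*1 - 1*5)) - 4)*3*(-2*(-1)) = -23*((-1 + (-1 - 5)) - 4)*3*2 = -23*((-1 - 6) - 4)*3*2 = -23*(-7 - 4)*3*2 = -23*(-11*3)*2 = -(-759)*2 = -23*(-66) = 1518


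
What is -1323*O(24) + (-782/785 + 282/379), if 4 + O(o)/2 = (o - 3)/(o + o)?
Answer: 22435303601/2380120 ≈ 9426.1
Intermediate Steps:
O(o) = -8 + (-3 + o)/o (O(o) = -8 + 2*((o - 3)/(o + o)) = -8 + 2*((-3 + o)/((2*o))) = -8 + 2*((-3 + o)*(1/(2*o))) = -8 + 2*((-3 + o)/(2*o)) = -8 + (-3 + o)/o)
-1323*O(24) + (-782/785 + 282/379) = -1323*(-7 - 3/24) + (-782/785 + 282/379) = -1323*(-7 - 3*1/24) + (-782*1/785 + 282*(1/379)) = -1323*(-7 - ⅛) + (-782/785 + 282/379) = -1323*(-57/8) - 75008/297515 = 75411/8 - 75008/297515 = 22435303601/2380120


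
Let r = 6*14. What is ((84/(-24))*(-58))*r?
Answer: 17052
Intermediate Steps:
r = 84
((84/(-24))*(-58))*r = ((84/(-24))*(-58))*84 = ((84*(-1/24))*(-58))*84 = -7/2*(-58)*84 = 203*84 = 17052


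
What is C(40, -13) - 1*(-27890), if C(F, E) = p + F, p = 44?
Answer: 27974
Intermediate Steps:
C(F, E) = 44 + F
C(40, -13) - 1*(-27890) = (44 + 40) - 1*(-27890) = 84 + 27890 = 27974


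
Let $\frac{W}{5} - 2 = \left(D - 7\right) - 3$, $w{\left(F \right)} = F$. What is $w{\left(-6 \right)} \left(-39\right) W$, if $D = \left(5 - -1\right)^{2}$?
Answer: $32760$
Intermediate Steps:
$D = 36$ ($D = \left(5 + \left(-2 + 3\right)\right)^{2} = \left(5 + 1\right)^{2} = 6^{2} = 36$)
$W = 140$ ($W = 10 + 5 \left(\left(36 - 7\right) - 3\right) = 10 + 5 \left(29 - 3\right) = 10 + 5 \cdot 26 = 10 + 130 = 140$)
$w{\left(-6 \right)} \left(-39\right) W = \left(-6\right) \left(-39\right) 140 = 234 \cdot 140 = 32760$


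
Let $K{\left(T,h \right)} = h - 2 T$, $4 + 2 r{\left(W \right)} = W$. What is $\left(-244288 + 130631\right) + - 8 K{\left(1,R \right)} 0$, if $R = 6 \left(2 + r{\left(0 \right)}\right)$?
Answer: $-113657$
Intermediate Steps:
$r{\left(W \right)} = -2 + \frac{W}{2}$
$R = 0$ ($R = 6 \left(2 + \left(-2 + \frac{1}{2} \cdot 0\right)\right) = 6 \left(2 + \left(-2 + 0\right)\right) = 6 \left(2 - 2\right) = 6 \cdot 0 = 0$)
$\left(-244288 + 130631\right) + - 8 K{\left(1,R \right)} 0 = \left(-244288 + 130631\right) + - 8 \left(0 - 2\right) 0 = -113657 + - 8 \left(0 - 2\right) 0 = -113657 + \left(-8\right) \left(-2\right) 0 = -113657 + 16 \cdot 0 = -113657 + 0 = -113657$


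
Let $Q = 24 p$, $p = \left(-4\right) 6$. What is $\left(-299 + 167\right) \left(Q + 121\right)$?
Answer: $60060$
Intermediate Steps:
$p = -24$
$Q = -576$ ($Q = 24 \left(-24\right) = -576$)
$\left(-299 + 167\right) \left(Q + 121\right) = \left(-299 + 167\right) \left(-576 + 121\right) = \left(-132\right) \left(-455\right) = 60060$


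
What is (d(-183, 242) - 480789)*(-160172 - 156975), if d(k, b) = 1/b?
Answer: 36900350616739/242 ≈ 1.5248e+11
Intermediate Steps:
(d(-183, 242) - 480789)*(-160172 - 156975) = (1/242 - 480789)*(-160172 - 156975) = (1/242 - 480789)*(-317147) = -116350937/242*(-317147) = 36900350616739/242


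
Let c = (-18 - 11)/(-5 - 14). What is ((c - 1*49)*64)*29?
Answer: -1674112/19 ≈ -88111.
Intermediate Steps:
c = 29/19 (c = -29/(-19) = -29*(-1/19) = 29/19 ≈ 1.5263)
((c - 1*49)*64)*29 = ((29/19 - 1*49)*64)*29 = ((29/19 - 49)*64)*29 = -902/19*64*29 = -57728/19*29 = -1674112/19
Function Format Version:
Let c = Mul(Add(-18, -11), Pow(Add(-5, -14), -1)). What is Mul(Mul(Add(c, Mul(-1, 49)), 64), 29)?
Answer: Rational(-1674112, 19) ≈ -88111.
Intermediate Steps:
c = Rational(29, 19) (c = Mul(-29, Pow(-19, -1)) = Mul(-29, Rational(-1, 19)) = Rational(29, 19) ≈ 1.5263)
Mul(Mul(Add(c, Mul(-1, 49)), 64), 29) = Mul(Mul(Add(Rational(29, 19), Mul(-1, 49)), 64), 29) = Mul(Mul(Add(Rational(29, 19), -49), 64), 29) = Mul(Mul(Rational(-902, 19), 64), 29) = Mul(Rational(-57728, 19), 29) = Rational(-1674112, 19)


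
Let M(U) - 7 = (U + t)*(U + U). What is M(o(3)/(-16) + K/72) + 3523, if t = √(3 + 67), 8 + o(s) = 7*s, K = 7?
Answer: 36609649/10368 - 103*√70/72 ≈ 3519.1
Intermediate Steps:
o(s) = -8 + 7*s
t = √70 ≈ 8.3666
M(U) = 7 + 2*U*(U + √70) (M(U) = 7 + (U + √70)*(U + U) = 7 + (U + √70)*(2*U) = 7 + 2*U*(U + √70))
M(o(3)/(-16) + K/72) + 3523 = (7 + 2*((-8 + 7*3)/(-16) + 7/72)² + 2*((-8 + 7*3)/(-16) + 7/72)*√70) + 3523 = (7 + 2*((-8 + 21)*(-1/16) + 7*(1/72))² + 2*((-8 + 21)*(-1/16) + 7*(1/72))*√70) + 3523 = (7 + 2*(13*(-1/16) + 7/72)² + 2*(13*(-1/16) + 7/72)*√70) + 3523 = (7 + 2*(-13/16 + 7/72)² + 2*(-13/16 + 7/72)*√70) + 3523 = (7 + 2*(-103/144)² + 2*(-103/144)*√70) + 3523 = (7 + 2*(10609/20736) - 103*√70/72) + 3523 = (7 + 10609/10368 - 103*√70/72) + 3523 = (83185/10368 - 103*√70/72) + 3523 = 36609649/10368 - 103*√70/72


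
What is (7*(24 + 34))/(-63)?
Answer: -58/9 ≈ -6.4444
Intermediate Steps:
(7*(24 + 34))/(-63) = (7*58)*(-1/63) = 406*(-1/63) = -58/9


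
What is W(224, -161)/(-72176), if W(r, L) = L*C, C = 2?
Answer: 161/36088 ≈ 0.0044613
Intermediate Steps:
W(r, L) = 2*L (W(r, L) = L*2 = 2*L)
W(224, -161)/(-72176) = (2*(-161))/(-72176) = -322*(-1/72176) = 161/36088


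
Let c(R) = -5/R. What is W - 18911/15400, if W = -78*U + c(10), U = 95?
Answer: -114140611/15400 ≈ -7411.7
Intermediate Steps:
W = -14821/2 (W = -78*95 - 5/10 = -7410 - 5*⅒ = -7410 - ½ = -14821/2 ≈ -7410.5)
W - 18911/15400 = -14821/2 - 18911/15400 = -114140611/15400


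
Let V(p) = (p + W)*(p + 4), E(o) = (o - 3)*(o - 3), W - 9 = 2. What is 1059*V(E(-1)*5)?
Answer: 8094996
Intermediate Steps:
W = 11 (W = 9 + 2 = 11)
E(o) = (-3 + o)² (E(o) = (-3 + o)*(-3 + o) = (-3 + o)²)
V(p) = (4 + p)*(11 + p) (V(p) = (p + 11)*(p + 4) = (11 + p)*(4 + p) = (4 + p)*(11 + p))
1059*V(E(-1)*5) = 1059*(44 + ((-3 - 1)²*5)² + 15*((-3 - 1)²*5)) = 1059*(44 + ((-4)²*5)² + 15*((-4)²*5)) = 1059*(44 + (16*5)² + 15*(16*5)) = 1059*(44 + 80² + 15*80) = 1059*(44 + 6400 + 1200) = 1059*7644 = 8094996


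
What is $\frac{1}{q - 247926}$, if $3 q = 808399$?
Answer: $\frac{3}{64621} \approx 4.6425 \cdot 10^{-5}$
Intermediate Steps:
$q = \frac{808399}{3}$ ($q = \frac{1}{3} \cdot 808399 = \frac{808399}{3} \approx 2.6947 \cdot 10^{5}$)
$\frac{1}{q - 247926} = \frac{1}{\frac{808399}{3} - 247926} = \frac{1}{\frac{64621}{3}} = \frac{3}{64621}$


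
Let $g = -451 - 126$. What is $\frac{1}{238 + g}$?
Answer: $- \frac{1}{339} \approx -0.0029499$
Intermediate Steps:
$g = -577$
$\frac{1}{238 + g} = \frac{1}{238 - 577} = \frac{1}{-339} = - \frac{1}{339}$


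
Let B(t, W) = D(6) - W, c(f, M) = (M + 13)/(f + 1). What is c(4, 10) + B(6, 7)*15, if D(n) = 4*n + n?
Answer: 1748/5 ≈ 349.60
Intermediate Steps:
D(n) = 5*n
c(f, M) = (13 + M)/(1 + f)
B(t, W) = 30 - W (B(t, W) = 5*6 - W = 30 - W)
c(4, 10) + B(6, 7)*15 = (13 + 10)/(1 + 4) + (30 - 1*7)*15 = 23/5 + (30 - 7)*15 = (⅕)*23 + 23*15 = 23/5 + 345 = 1748/5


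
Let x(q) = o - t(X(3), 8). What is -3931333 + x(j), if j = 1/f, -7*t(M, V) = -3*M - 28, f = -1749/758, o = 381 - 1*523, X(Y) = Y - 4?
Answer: -27520350/7 ≈ -3.9315e+6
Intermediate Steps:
X(Y) = -4 + Y
o = -142 (o = 381 - 523 = -142)
f = -1749/758 (f = -1749*1/758 = -1749/758 ≈ -2.3074)
t(M, V) = 4 + 3*M/7 (t(M, V) = -(-3*M - 28)/7 = -(-28 - 3*M)/7 = 4 + 3*M/7)
j = -758/1749 (j = 1/(-1749/758) = -758/1749 ≈ -0.43339)
x(q) = -1019/7 (x(q) = -142 - (4 + 3*(-4 + 3)/7) = -142 - (4 + (3/7)*(-1)) = -142 - (4 - 3/7) = -142 - 1*25/7 = -142 - 25/7 = -1019/7)
-3931333 + x(j) = -3931333 - 1019/7 = -27520350/7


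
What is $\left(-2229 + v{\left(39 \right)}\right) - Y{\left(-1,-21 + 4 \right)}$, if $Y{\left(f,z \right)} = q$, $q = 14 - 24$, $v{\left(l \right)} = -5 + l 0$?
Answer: $-2224$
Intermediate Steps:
$v{\left(l \right)} = -5$ ($v{\left(l \right)} = -5 + 0 = -5$)
$q = -10$
$Y{\left(f,z \right)} = -10$
$\left(-2229 + v{\left(39 \right)}\right) - Y{\left(-1,-21 + 4 \right)} = \left(-2229 - 5\right) - -10 = -2234 + 10 = -2224$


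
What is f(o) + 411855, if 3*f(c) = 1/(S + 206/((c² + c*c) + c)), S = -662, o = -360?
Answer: 35286062989995/85675937 ≈ 4.1186e+5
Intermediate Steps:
f(c) = 1/(3*(-662 + 206/(c + 2*c²))) (f(c) = 1/(3*(-662 + 206/((c² + c*c) + c))) = 1/(3*(-662 + 206/((c² + c²) + c))) = 1/(3*(-662 + 206/(2*c² + c))) = 1/(3*(-662 + 206/(c + 2*c²))))
f(o) + 411855 = -1*(-360)*(1 + 2*(-360))/(-618 + 1986*(-360) + 3972*(-360)²) + 411855 = -1*(-360)*(1 - 720)/(-618 - 714960 + 3972*129600) + 411855 = -1*(-360)*(-719)/(-618 - 714960 + 514771200) + 411855 = -1*(-360)*(-719)/514055622 + 411855 = -1*(-360)*1/514055622*(-719) + 411855 = -43140/85675937 + 411855 = 35286062989995/85675937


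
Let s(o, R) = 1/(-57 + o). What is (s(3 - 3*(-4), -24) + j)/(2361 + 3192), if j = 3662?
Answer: 153803/233226 ≈ 0.65946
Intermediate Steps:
(s(3 - 3*(-4), -24) + j)/(2361 + 3192) = (1/(-57 + (3 - 3*(-4))) + 3662)/(2361 + 3192) = (1/(-57 + (3 + 12)) + 3662)/5553 = (1/(-57 + 15) + 3662)*(1/5553) = (1/(-42) + 3662)*(1/5553) = (-1/42 + 3662)*(1/5553) = (153803/42)*(1/5553) = 153803/233226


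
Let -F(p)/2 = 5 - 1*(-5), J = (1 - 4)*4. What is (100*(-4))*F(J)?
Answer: 8000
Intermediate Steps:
J = -12 (J = -3*4 = -12)
F(p) = -20 (F(p) = -2*(5 - 1*(-5)) = -2*(5 + 5) = -2*10 = -20)
(100*(-4))*F(J) = (100*(-4))*(-20) = -400*(-20) = 8000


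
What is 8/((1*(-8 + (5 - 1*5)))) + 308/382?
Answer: -37/191 ≈ -0.19372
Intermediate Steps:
8/((1*(-8 + (5 - 1*5)))) + 308/382 = 8/((1*(-8 + (5 - 5)))) + 308*(1/382) = 8/((1*(-8 + 0))) + 154/191 = 8/((1*(-8))) + 154/191 = 8/(-8) + 154/191 = 8*(-⅛) + 154/191 = -1 + 154/191 = -37/191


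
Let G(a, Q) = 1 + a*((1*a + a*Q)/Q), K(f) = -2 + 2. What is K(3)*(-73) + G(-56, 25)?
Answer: 81561/25 ≈ 3262.4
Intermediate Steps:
K(f) = 0
G(a, Q) = 1 + a*(a + Q*a)/Q (G(a, Q) = 1 + a*((a + Q*a)/Q) = 1 + a*(a + Q*a)/Q)
K(3)*(-73) + G(-56, 25) = 0*(-73) + (1 + (-56)**2 + (-56)**2/25) = 0 + (1 + 3136 + (1/25)*3136) = 0 + (1 + 3136 + 3136/25) = 0 + 81561/25 = 81561/25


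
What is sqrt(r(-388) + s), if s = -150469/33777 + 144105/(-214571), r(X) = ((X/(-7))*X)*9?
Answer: 8*I*sqrt(40026032905059721245)/115040709 ≈ 439.96*I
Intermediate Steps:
r(X) = -9*X**2/7 (r(X) = ((X*(-1/7))*X)*9 = ((-X/7)*X)*9 = -X**2/7*9 = -9*X**2/7)
s = -37153718384/7247564667 (s = -150469*1/33777 + 144105*(-1/214571) = -150469/33777 - 144105/214571 = -37153718384/7247564667 ≈ -5.1264)
sqrt(r(-388) + s) = sqrt(-9/7*(-388)**2 - 37153718384/7247564667) = sqrt(-9/7*150544 - 37153718384/7247564667) = sqrt(-1354896/7 - 37153718384/7247564667) = sqrt(-1402850921869760/7247564667) = 8*I*sqrt(40026032905059721245)/115040709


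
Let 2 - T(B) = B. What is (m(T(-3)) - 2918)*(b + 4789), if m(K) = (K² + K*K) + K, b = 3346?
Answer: -23290505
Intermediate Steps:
T(B) = 2 - B
m(K) = K + 2*K² (m(K) = (K² + K²) + K = 2*K² + K = K + 2*K²)
(m(T(-3)) - 2918)*(b + 4789) = ((2 - 1*(-3))*(1 + 2*(2 - 1*(-3))) - 2918)*(3346 + 4789) = ((2 + 3)*(1 + 2*(2 + 3)) - 2918)*8135 = (5*(1 + 2*5) - 2918)*8135 = (5*(1 + 10) - 2918)*8135 = (5*11 - 2918)*8135 = (55 - 2918)*8135 = -2863*8135 = -23290505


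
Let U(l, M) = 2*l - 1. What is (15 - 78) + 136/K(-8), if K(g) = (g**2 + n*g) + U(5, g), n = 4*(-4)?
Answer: -12527/201 ≈ -62.323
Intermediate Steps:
U(l, M) = -1 + 2*l
n = -16
K(g) = 9 + g**2 - 16*g (K(g) = (g**2 - 16*g) + (-1 + 2*5) = (g**2 - 16*g) + (-1 + 10) = (g**2 - 16*g) + 9 = 9 + g**2 - 16*g)
(15 - 78) + 136/K(-8) = (15 - 78) + 136/(9 + (-8)**2 - 16*(-8)) = -63 + 136/(9 + 64 + 128) = -63 + 136/201 = -12527/201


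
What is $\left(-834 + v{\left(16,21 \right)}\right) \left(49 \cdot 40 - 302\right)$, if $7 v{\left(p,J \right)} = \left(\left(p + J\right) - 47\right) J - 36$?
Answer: $- \frac{10087272}{7} \approx -1.441 \cdot 10^{6}$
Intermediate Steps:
$v{\left(p,J \right)} = - \frac{36}{7} + \frac{J \left(-47 + J + p\right)}{7}$ ($v{\left(p,J \right)} = \frac{\left(\left(p + J\right) - 47\right) J - 36}{7} = \frac{\left(\left(J + p\right) - 47\right) J - 36}{7} = \frac{\left(-47 + J + p\right) J - 36}{7} = \frac{J \left(-47 + J + p\right) - 36}{7} = \frac{-36 + J \left(-47 + J + p\right)}{7} = - \frac{36}{7} + \frac{J \left(-47 + J + p\right)}{7}$)
$\left(-834 + v{\left(16,21 \right)}\right) \left(49 \cdot 40 - 302\right) = \left(-834 + \left(- \frac{36}{7} - 141 + \frac{21^{2}}{7} + \frac{1}{7} \cdot 21 \cdot 16\right)\right) \left(49 \cdot 40 - 302\right) = \left(-834 + \left(- \frac{36}{7} - 141 + \frac{1}{7} \cdot 441 + 48\right)\right) \left(1960 - 302\right) = \left(-834 + \left(- \frac{36}{7} - 141 + 63 + 48\right)\right) 1658 = \left(-834 - \frac{246}{7}\right) 1658 = \left(- \frac{6084}{7}\right) 1658 = - \frac{10087272}{7}$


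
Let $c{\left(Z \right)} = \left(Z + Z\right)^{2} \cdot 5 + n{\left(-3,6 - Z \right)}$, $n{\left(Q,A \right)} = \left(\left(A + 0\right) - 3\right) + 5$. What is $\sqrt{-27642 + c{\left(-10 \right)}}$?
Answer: $2 i \sqrt{6406} \approx 160.07 i$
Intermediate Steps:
$n{\left(Q,A \right)} = 2 + A$ ($n{\left(Q,A \right)} = \left(A - 3\right) + 5 = \left(-3 + A\right) + 5 = 2 + A$)
$c{\left(Z \right)} = 8 - Z + 20 Z^{2}$ ($c{\left(Z \right)} = \left(Z + Z\right)^{2} \cdot 5 + \left(2 - \left(-6 + Z\right)\right) = \left(2 Z\right)^{2} \cdot 5 - \left(-8 + Z\right) = 4 Z^{2} \cdot 5 - \left(-8 + Z\right) = 20 Z^{2} - \left(-8 + Z\right) = 8 - Z + 20 Z^{2}$)
$\sqrt{-27642 + c{\left(-10 \right)}} = \sqrt{-27642 + \left(8 - -10 + 20 \left(-10\right)^{2}\right)} = \sqrt{-27642 + \left(8 + 10 + 20 \cdot 100\right)} = \sqrt{-27642 + \left(8 + 10 + 2000\right)} = \sqrt{-27642 + 2018} = \sqrt{-25624} = 2 i \sqrt{6406}$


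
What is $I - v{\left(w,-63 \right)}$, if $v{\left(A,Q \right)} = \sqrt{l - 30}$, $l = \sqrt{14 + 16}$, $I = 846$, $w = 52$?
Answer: $846 - \sqrt{-30 + \sqrt{30}} \approx 846.0 - 4.952 i$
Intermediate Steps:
$l = \sqrt{30} \approx 5.4772$
$v{\left(A,Q \right)} = \sqrt{-30 + \sqrt{30}}$ ($v{\left(A,Q \right)} = \sqrt{\sqrt{30} - 30} = \sqrt{-30 + \sqrt{30}}$)
$I - v{\left(w,-63 \right)} = 846 - \sqrt{-30 + \sqrt{30}}$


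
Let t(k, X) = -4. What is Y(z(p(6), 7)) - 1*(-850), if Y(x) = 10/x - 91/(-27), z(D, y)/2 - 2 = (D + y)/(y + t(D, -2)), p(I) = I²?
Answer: 1129414/1323 ≈ 853.68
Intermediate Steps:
z(D, y) = 4 + 2*(D + y)/(-4 + y) (z(D, y) = 4 + 2*((D + y)/(y - 4)) = 4 + 2*((D + y)/(-4 + y)) = 4 + 2*(D + y)/(-4 + y))
Y(x) = 91/27 + 10/x (Y(x) = 10/x - 91*(-1/27) = 10/x + 91/27 = 91/27 + 10/x)
Y(z(p(6), 7)) - 1*(-850) = (91/27 + 10/((2*(-8 + 6² + 3*7)/(-4 + 7)))) - 1*(-850) = (91/27 + 10/((2*(-8 + 36 + 21)/3))) + 850 = (91/27 + 10/((2*(⅓)*49))) + 850 = (91/27 + 10/(98/3)) + 850 = (91/27 + 10*(3/98)) + 850 = (91/27 + 15/49) + 850 = 4864/1323 + 850 = 1129414/1323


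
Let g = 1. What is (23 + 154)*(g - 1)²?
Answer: 0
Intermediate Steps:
(23 + 154)*(g - 1)² = (23 + 154)*(1 - 1)² = 177*0² = 177*0 = 0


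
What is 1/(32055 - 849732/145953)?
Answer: 48651/1559224561 ≈ 3.1202e-5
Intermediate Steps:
1/(32055 - 849732/145953) = 1/(32055 - 849732*1/145953) = 1/(32055 - 283244/48651) = 1/(1559224561/48651) = 48651/1559224561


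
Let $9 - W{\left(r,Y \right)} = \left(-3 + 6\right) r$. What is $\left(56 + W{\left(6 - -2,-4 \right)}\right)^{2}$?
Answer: $1681$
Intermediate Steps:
$W{\left(r,Y \right)} = 9 - 3 r$ ($W{\left(r,Y \right)} = 9 - \left(-3 + 6\right) r = 9 - 3 r$)
$\left(56 + W{\left(6 - -2,-4 \right)}\right)^{2} = \left(56 + \left(9 - 3 \left(6 - -2\right)\right)\right)^{2} = \left(56 + \left(9 - 3 \left(6 + 2\right)\right)\right)^{2} = \left(56 + \left(9 - 24\right)\right)^{2} = \left(56 - 15\right)^{2} = 41^{2} = 1681$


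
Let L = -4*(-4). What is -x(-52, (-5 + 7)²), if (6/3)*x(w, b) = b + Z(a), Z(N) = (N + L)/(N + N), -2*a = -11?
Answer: -131/44 ≈ -2.9773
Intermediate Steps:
a = 11/2 (a = -½*(-11) = 11/2 ≈ 5.5000)
L = 16
Z(N) = (16 + N)/(2*N) (Z(N) = (N + 16)/(N + N) = (16 + N)/((2*N)) = (16 + N)*(1/(2*N)) = (16 + N)/(2*N))
x(w, b) = 43/44 + b/2 (x(w, b) = (b + (16 + 11/2)/(2*(11/2)))/2 = (b + (½)*(2/11)*(43/2))/2 = (b + 43/22)/2 = (43/22 + b)/2 = 43/44 + b/2)
-x(-52, (-5 + 7)²) = -(43/44 + (-5 + 7)²/2) = -(43/44 + (½)*2²) = -(43/44 + (½)*4) = -(43/44 + 2) = -1*131/44 = -131/44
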